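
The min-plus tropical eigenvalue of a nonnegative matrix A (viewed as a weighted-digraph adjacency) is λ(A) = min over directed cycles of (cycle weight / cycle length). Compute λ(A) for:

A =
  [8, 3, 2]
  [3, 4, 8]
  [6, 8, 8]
λ(A) = 3

Enumerate directed cycles and compute their means (weight / length). Sample:
  cycle 0 → 0: weight = 8, length = 1, mean = 8/1 ≈ 8.000
  cycle 1 → 1: weight = 4, length = 1, mean = 4/1 ≈ 4.000
  cycle 2 → 2: weight = 8, length = 1, mean = 8/1 ≈ 8.000
  cycle 0 → 1 → 0: weight = 6, length = 2, mean = 6/2 ≈ 3.000
  cycle 0 → 2 → 0: weight = 8, length = 2, mean = 8/2 ≈ 4.000
  cycle 1 → 0 → 1: weight = 6, length = 2, mean = 6/2 ≈ 3.000
Minimum mean = 3.000, attained e.g. along the cycle 0 → 1 → 0 with weight 6 and length 2. So λ(A) = 6/2 = 3.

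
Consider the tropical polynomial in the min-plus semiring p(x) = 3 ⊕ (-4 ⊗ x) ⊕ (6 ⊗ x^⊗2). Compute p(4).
p(4) = 0

A tropical monomial a ⊗ x^⊗i evaluates to a + i · x. Evaluating each term at x = 4:
  Term 0 contributes 3 + 0 · 4 = 3
  Term 1 contributes -4 + 1 · 4 = 0
  Term 2 contributes 6 + 2 · 4 = 14
p(4) = ⊕ of these = min[3, 0, 14] = 0.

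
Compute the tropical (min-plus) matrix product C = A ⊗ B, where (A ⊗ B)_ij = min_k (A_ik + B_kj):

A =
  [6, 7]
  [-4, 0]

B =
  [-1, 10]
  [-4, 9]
A ⊗ B =
  [3, 16]
  [-5, 6]

Apply the min-plus product entry-by-entry:
  C[0][0] = min over k of (A[0][0] + B[0][0] = 6 + -1 = 5, A[0][1] + B[1][0] = 7 + -4 = 3) = 3 (attained at k = 1)
  C[0][1] = min over k of (A[0][0] + B[0][1] = 6 + 10 = 16, A[0][1] + B[1][1] = 7 + 9 = 16) = 16 (attained at k = 0)
  C[1][0] = min over k of (A[1][0] + B[0][0] = -4 + -1 = -5, A[1][1] + B[1][0] = 0 + -4 = -4) = -5 (attained at k = 0)
  C[1][1] = min over k of (A[1][0] + B[0][1] = -4 + 10 = 6, A[1][1] + B[1][1] = 0 + 9 = 9) = 6 (attained at k = 0)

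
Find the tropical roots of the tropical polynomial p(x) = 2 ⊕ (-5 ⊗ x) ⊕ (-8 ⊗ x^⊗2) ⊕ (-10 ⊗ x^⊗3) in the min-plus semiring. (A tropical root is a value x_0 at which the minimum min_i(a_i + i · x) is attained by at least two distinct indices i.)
Roots: {2, 3, 7}

Each tropical root is a break point of the lower envelope of the lines y = a_i + i · x (there are 4 lines, with slopes 0, 1, ..., 3). Only the lines that attain the minimum somewhere contribute to roots; other lines are dominated. Here the surviving (envelope) indices are i = 3, i = 2, i = 1, i = 0.
Intersections between consecutive envelope lines give the roots: for adjacent envelope indices i < j the intersection is x = (a_i − a_j) / (j − i). Reading off the sorted break points: {2, 3, 7}.
Verification: at each break x_0, at least two indices attain the minimum of min_i(a_i + i · x_0).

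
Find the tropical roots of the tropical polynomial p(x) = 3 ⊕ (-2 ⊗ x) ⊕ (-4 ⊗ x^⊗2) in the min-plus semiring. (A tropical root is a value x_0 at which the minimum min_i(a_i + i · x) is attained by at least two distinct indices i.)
Roots: {2, 5}

Each tropical root is a break point of the lower envelope of the lines y = a_i + i · x (there are 3 lines, with slopes 0, 1, ..., 2). Only the lines that attain the minimum somewhere contribute to roots; other lines are dominated. Here the surviving (envelope) indices are i = 2, i = 1, i = 0.
Intersections between consecutive envelope lines give the roots: for adjacent envelope indices i < j the intersection is x = (a_i − a_j) / (j − i). Reading off the sorted break points: {2, 5}.
Verification: at each break x_0, at least two indices attain the minimum of min_i(a_i + i · x_0).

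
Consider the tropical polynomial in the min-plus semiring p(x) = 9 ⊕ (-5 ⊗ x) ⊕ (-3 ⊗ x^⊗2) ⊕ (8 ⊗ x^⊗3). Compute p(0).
p(0) = -5

A tropical monomial a ⊗ x^⊗i evaluates to a + i · x. Evaluating each term at x = 0:
  Term 0 contributes 9 + 0 · 0 = 9
  Term 1 contributes -5 + 1 · 0 = -5
  Term 2 contributes -3 + 2 · 0 = -3
  Term 3 contributes 8 + 3 · 0 = 8
p(0) = ⊕ of these = min[9, -5, -3, 8] = -5.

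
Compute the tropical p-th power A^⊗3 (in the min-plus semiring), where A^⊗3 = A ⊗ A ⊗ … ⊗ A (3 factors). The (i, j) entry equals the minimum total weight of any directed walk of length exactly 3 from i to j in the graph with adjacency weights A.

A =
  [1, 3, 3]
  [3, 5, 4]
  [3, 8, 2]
A^⊗3 =
  [3, 5, 5]
  [5, 7, 7]
  [5, 7, 6]

Each entry (A^⊗3)_ij equals the minimum over all length-3 walks i = v_0 → v_1 → … → v_3 = j of Σ_t A[v_t][v_{t+1}]. For example, for (i, j) = (0, 2) we minimise over 9 possible intermediate vertex sequences; the minimum is 5, attained along the walk 0 → 0 → 0 → 2.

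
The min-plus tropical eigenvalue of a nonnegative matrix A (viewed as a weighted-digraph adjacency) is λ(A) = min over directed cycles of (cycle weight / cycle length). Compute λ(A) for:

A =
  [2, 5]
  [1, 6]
λ(A) = 2

Enumerate directed cycles and compute their means (weight / length). Sample:
  cycle 0 → 0: weight = 2, length = 1, mean = 2/1 ≈ 2.000
  cycle 1 → 1: weight = 6, length = 1, mean = 6/1 ≈ 6.000
  cycle 0 → 1 → 0: weight = 6, length = 2, mean = 6/2 ≈ 3.000
  cycle 1 → 0 → 1: weight = 6, length = 2, mean = 6/2 ≈ 3.000
Minimum mean = 2.000, attained e.g. along the cycle 0 → 0 with weight 2 and length 1. So λ(A) = 2/1 = 2.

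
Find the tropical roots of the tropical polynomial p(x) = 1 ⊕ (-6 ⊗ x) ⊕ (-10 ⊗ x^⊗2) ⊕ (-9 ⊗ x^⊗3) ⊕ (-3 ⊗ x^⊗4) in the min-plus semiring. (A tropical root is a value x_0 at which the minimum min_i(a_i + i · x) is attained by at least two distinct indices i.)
Roots: {-6, -1, 4, 7}

Each tropical root is a break point of the lower envelope of the lines y = a_i + i · x (there are 5 lines, with slopes 0, 1, ..., 4). Only the lines that attain the minimum somewhere contribute to roots; other lines are dominated. Here the surviving (envelope) indices are i = 4, i = 3, i = 2, i = 1, i = 0.
Intersections between consecutive envelope lines give the roots: for adjacent envelope indices i < j the intersection is x = (a_i − a_j) / (j − i). Reading off the sorted break points: {-6, -1, 4, 7}.
Verification: at each break x_0, at least two indices attain the minimum of min_i(a_i + i · x_0).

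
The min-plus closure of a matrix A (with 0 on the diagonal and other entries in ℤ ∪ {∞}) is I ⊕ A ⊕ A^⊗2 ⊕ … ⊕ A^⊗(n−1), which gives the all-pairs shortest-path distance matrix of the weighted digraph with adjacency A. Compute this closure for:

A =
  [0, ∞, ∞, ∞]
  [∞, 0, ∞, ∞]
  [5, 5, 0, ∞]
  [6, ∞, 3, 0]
Closure =
  [0, ∞, ∞, ∞]
  [∞, 0, ∞, ∞]
  [5, 5, 0, ∞]
  [6, 8, 3, 0]

This is the Floyd-Warshall all-pairs shortest-path computation. For each intermediate vertex k = 0, 1, …, 3, update dist[i][j] ← min(dist[i][j], dist[i][k] + dist[k][j]). The final matrix gives, for each (i, j), the minimum total weight of any directed path from i to j (possibly empty when i = j).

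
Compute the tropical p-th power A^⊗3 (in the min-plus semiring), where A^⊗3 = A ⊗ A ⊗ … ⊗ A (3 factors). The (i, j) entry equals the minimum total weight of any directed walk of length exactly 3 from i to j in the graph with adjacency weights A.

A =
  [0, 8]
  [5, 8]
A^⊗3 =
  [0, 8]
  [5, 13]

Each entry (A^⊗3)_ij equals the minimum over all length-3 walks i = v_0 → v_1 → … → v_3 = j of Σ_t A[v_t][v_{t+1}]. For example, for (i, j) = (0, 1) we minimise over 4 possible intermediate vertex sequences; the minimum is 8, attained along the walk 0 → 0 → 0 → 1.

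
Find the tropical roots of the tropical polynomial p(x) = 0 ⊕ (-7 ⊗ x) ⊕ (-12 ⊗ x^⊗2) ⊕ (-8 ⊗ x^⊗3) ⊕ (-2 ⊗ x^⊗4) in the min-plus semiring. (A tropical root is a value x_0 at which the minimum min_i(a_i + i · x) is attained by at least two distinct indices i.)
Roots: {-6, -4, 5, 7}

Each tropical root is a break point of the lower envelope of the lines y = a_i + i · x (there are 5 lines, with slopes 0, 1, ..., 4). Only the lines that attain the minimum somewhere contribute to roots; other lines are dominated. Here the surviving (envelope) indices are i = 4, i = 3, i = 2, i = 1, i = 0.
Intersections between consecutive envelope lines give the roots: for adjacent envelope indices i < j the intersection is x = (a_i − a_j) / (j − i). Reading off the sorted break points: {-6, -4, 5, 7}.
Verification: at each break x_0, at least two indices attain the minimum of min_i(a_i + i · x_0).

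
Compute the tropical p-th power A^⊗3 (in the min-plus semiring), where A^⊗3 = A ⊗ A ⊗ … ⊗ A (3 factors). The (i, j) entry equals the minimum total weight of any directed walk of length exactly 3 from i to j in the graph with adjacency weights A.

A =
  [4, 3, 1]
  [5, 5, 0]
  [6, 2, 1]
A^⊗3 =
  [8, 4, 3]
  [7, 3, 2]
  [8, 4, 3]

Each entry (A^⊗3)_ij equals the minimum over all length-3 walks i = v_0 → v_1 → … → v_3 = j of Σ_t A[v_t][v_{t+1}]. For example, for (i, j) = (0, 2) we minimise over 9 possible intermediate vertex sequences; the minimum is 3, attained along the walk 0 → 2 → 1 → 2.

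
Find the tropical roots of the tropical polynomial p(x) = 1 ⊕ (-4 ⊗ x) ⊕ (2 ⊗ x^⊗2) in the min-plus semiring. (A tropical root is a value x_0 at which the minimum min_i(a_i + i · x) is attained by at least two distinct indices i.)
Roots: {-6, 5}

Each tropical root is a break point of the lower envelope of the lines y = a_i + i · x (there are 3 lines, with slopes 0, 1, ..., 2). Only the lines that attain the minimum somewhere contribute to roots; other lines are dominated. Here the surviving (envelope) indices are i = 2, i = 1, i = 0.
Intersections between consecutive envelope lines give the roots: for adjacent envelope indices i < j the intersection is x = (a_i − a_j) / (j − i). Reading off the sorted break points: {-6, 5}.
Verification: at each break x_0, at least two indices attain the minimum of min_i(a_i + i · x_0).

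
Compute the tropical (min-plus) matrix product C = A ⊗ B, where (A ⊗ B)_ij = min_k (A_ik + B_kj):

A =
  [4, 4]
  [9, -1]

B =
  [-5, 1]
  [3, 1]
A ⊗ B =
  [-1, 5]
  [2, 0]

Apply the min-plus product entry-by-entry:
  C[0][0] = min over k of (A[0][0] + B[0][0] = 4 + -5 = -1, A[0][1] + B[1][0] = 4 + 3 = 7) = -1 (attained at k = 0)
  C[0][1] = min over k of (A[0][0] + B[0][1] = 4 + 1 = 5, A[0][1] + B[1][1] = 4 + 1 = 5) = 5 (attained at k = 0)
  C[1][0] = min over k of (A[1][0] + B[0][0] = 9 + -5 = 4, A[1][1] + B[1][0] = -1 + 3 = 2) = 2 (attained at k = 1)
  C[1][1] = min over k of (A[1][0] + B[0][1] = 9 + 1 = 10, A[1][1] + B[1][1] = -1 + 1 = 0) = 0 (attained at k = 1)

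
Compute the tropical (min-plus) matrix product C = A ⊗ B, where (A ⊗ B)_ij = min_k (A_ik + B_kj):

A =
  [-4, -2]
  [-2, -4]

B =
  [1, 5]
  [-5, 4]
A ⊗ B =
  [-7, 1]
  [-9, 0]

Apply the min-plus product entry-by-entry:
  C[0][0] = min over k of (A[0][0] + B[0][0] = -4 + 1 = -3, A[0][1] + B[1][0] = -2 + -5 = -7) = -7 (attained at k = 1)
  C[0][1] = min over k of (A[0][0] + B[0][1] = -4 + 5 = 1, A[0][1] + B[1][1] = -2 + 4 = 2) = 1 (attained at k = 0)
  C[1][0] = min over k of (A[1][0] + B[0][0] = -2 + 1 = -1, A[1][1] + B[1][0] = -4 + -5 = -9) = -9 (attained at k = 1)
  C[1][1] = min over k of (A[1][0] + B[0][1] = -2 + 5 = 3, A[1][1] + B[1][1] = -4 + 4 = 0) = 0 (attained at k = 1)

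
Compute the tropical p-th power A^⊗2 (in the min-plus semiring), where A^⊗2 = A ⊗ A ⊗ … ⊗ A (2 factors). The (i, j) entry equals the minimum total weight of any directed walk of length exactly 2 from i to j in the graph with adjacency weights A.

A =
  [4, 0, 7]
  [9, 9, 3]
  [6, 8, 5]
A^⊗2 =
  [8, 4, 3]
  [9, 9, 8]
  [10, 6, 10]

Each entry (A^⊗2)_ij equals the minimum over all length-2 walks i = v_0 → v_1 → … → v_2 = j of Σ_t A[v_t][v_{t+1}]. For example, for (i, j) = (0, 2) we minimise over 3 possible intermediate vertex sequences; the minimum is 3, attained along the walk 0 → 1 → 2.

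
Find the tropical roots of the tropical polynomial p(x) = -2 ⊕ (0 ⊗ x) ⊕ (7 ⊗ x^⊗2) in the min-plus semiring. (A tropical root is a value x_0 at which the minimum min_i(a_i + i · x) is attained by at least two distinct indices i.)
Roots: {-7, -2}

Each tropical root is a break point of the lower envelope of the lines y = a_i + i · x (there are 3 lines, with slopes 0, 1, ..., 2). Only the lines that attain the minimum somewhere contribute to roots; other lines are dominated. Here the surviving (envelope) indices are i = 2, i = 1, i = 0.
Intersections between consecutive envelope lines give the roots: for adjacent envelope indices i < j the intersection is x = (a_i − a_j) / (j − i). Reading off the sorted break points: {-7, -2}.
Verification: at each break x_0, at least two indices attain the minimum of min_i(a_i + i · x_0).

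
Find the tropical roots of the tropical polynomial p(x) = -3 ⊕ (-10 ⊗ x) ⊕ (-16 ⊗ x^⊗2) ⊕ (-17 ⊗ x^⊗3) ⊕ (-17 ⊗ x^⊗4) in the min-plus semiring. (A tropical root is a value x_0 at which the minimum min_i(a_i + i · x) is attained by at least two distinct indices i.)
Roots: {0, 1, 6, 7}

Each tropical root is a break point of the lower envelope of the lines y = a_i + i · x (there are 5 lines, with slopes 0, 1, ..., 4). Only the lines that attain the minimum somewhere contribute to roots; other lines are dominated. Here the surviving (envelope) indices are i = 4, i = 3, i = 2, i = 1, i = 0.
Intersections between consecutive envelope lines give the roots: for adjacent envelope indices i < j the intersection is x = (a_i − a_j) / (j − i). Reading off the sorted break points: {0, 1, 6, 7}.
Verification: at each break x_0, at least two indices attain the minimum of min_i(a_i + i · x_0).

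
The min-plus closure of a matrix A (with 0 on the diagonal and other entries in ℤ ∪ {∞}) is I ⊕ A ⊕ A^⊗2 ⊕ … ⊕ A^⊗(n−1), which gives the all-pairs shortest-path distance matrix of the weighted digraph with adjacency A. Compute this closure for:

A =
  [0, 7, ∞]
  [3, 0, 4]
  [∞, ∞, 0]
Closure =
  [0, 7, 11]
  [3, 0, 4]
  [∞, ∞, 0]

This is the Floyd-Warshall all-pairs shortest-path computation. For each intermediate vertex k = 0, 1, …, 2, update dist[i][j] ← min(dist[i][j], dist[i][k] + dist[k][j]). The final matrix gives, for each (i, j), the minimum total weight of any directed path from i to j (possibly empty when i = j).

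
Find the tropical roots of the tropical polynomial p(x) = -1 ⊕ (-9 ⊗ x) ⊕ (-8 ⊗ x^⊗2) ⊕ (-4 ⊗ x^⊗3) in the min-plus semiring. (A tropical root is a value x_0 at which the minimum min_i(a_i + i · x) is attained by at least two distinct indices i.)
Roots: {-4, -1, 8}

Each tropical root is a break point of the lower envelope of the lines y = a_i + i · x (there are 4 lines, with slopes 0, 1, ..., 3). Only the lines that attain the minimum somewhere contribute to roots; other lines are dominated. Here the surviving (envelope) indices are i = 3, i = 2, i = 1, i = 0.
Intersections between consecutive envelope lines give the roots: for adjacent envelope indices i < j the intersection is x = (a_i − a_j) / (j − i). Reading off the sorted break points: {-4, -1, 8}.
Verification: at each break x_0, at least two indices attain the minimum of min_i(a_i + i · x_0).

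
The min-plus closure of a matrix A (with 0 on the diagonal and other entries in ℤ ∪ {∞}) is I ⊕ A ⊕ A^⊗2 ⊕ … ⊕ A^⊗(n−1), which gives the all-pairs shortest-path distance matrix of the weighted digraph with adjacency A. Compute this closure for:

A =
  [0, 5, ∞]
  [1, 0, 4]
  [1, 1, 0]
Closure =
  [0, 5, 9]
  [1, 0, 4]
  [1, 1, 0]

This is the Floyd-Warshall all-pairs shortest-path computation. For each intermediate vertex k = 0, 1, …, 2, update dist[i][j] ← min(dist[i][j], dist[i][k] + dist[k][j]). The final matrix gives, for each (i, j), the minimum total weight of any directed path from i to j (possibly empty when i = j).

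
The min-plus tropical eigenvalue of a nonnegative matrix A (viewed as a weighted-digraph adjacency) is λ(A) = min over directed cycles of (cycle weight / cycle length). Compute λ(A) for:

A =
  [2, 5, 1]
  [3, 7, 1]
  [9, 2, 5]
λ(A) = 3/2

Enumerate directed cycles and compute their means (weight / length). Sample:
  cycle 0 → 0: weight = 2, length = 1, mean = 2/1 ≈ 2.000
  cycle 1 → 1: weight = 7, length = 1, mean = 7/1 ≈ 7.000
  cycle 2 → 2: weight = 5, length = 1, mean = 5/1 ≈ 5.000
  cycle 0 → 1 → 0: weight = 8, length = 2, mean = 8/2 ≈ 4.000
  cycle 0 → 2 → 0: weight = 10, length = 2, mean = 10/2 ≈ 5.000
  cycle 1 → 0 → 1: weight = 8, length = 2, mean = 8/2 ≈ 4.000
Minimum mean = 1.500, attained e.g. along the cycle 1 → 2 → 1 with weight 3 and length 2. So λ(A) = 3/2 = 3/2.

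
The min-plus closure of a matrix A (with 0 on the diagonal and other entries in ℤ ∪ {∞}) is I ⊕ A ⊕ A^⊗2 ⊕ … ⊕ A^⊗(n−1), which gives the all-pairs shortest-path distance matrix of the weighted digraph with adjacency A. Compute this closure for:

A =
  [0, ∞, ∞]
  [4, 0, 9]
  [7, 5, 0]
Closure =
  [0, ∞, ∞]
  [4, 0, 9]
  [7, 5, 0]

This is the Floyd-Warshall all-pairs shortest-path computation. For each intermediate vertex k = 0, 1, …, 2, update dist[i][j] ← min(dist[i][j], dist[i][k] + dist[k][j]). The final matrix gives, for each (i, j), the minimum total weight of any directed path from i to j (possibly empty when i = j).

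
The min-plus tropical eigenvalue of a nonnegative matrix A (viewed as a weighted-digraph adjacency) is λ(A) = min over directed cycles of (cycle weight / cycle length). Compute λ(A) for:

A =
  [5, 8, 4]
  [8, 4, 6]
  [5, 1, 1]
λ(A) = 1

Enumerate directed cycles and compute their means (weight / length). Sample:
  cycle 0 → 0: weight = 5, length = 1, mean = 5/1 ≈ 5.000
  cycle 1 → 1: weight = 4, length = 1, mean = 4/1 ≈ 4.000
  cycle 2 → 2: weight = 1, length = 1, mean = 1/1 ≈ 1.000
  cycle 0 → 1 → 0: weight = 16, length = 2, mean = 16/2 ≈ 8.000
  cycle 0 → 2 → 0: weight = 9, length = 2, mean = 9/2 ≈ 4.500
  cycle 1 → 0 → 1: weight = 16, length = 2, mean = 16/2 ≈ 8.000
Minimum mean = 1.000, attained e.g. along the cycle 2 → 2 with weight 1 and length 1. So λ(A) = 1/1 = 1.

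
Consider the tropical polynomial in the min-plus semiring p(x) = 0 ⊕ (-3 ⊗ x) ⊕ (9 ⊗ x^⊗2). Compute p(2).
p(2) = -1

A tropical monomial a ⊗ x^⊗i evaluates to a + i · x. Evaluating each term at x = 2:
  Term 0 contributes 0 + 0 · 2 = 0
  Term 1 contributes -3 + 1 · 2 = -1
  Term 2 contributes 9 + 2 · 2 = 13
p(2) = ⊕ of these = min[0, -1, 13] = -1.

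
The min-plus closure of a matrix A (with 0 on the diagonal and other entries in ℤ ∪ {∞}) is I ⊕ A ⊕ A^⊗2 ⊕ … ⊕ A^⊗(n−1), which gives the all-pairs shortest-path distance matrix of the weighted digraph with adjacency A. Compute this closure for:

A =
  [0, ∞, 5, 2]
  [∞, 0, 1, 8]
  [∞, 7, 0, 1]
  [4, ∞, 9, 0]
Closure =
  [0, 12, 5, 2]
  [6, 0, 1, 2]
  [5, 7, 0, 1]
  [4, 16, 9, 0]

This is the Floyd-Warshall all-pairs shortest-path computation. For each intermediate vertex k = 0, 1, …, 3, update dist[i][j] ← min(dist[i][j], dist[i][k] + dist[k][j]). The final matrix gives, for each (i, j), the minimum total weight of any directed path from i to j (possibly empty when i = j).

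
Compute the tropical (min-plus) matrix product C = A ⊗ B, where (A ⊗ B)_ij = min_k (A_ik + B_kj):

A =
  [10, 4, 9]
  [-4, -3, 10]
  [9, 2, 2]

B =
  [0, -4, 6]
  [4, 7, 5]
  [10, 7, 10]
A ⊗ B =
  [8, 6, 9]
  [-4, -8, 2]
  [6, 5, 7]

Apply the min-plus product entry-by-entry:
  C[0][0] = min over k of (A[0][0] + B[0][0] = 10 + 0 = 10, A[0][1] + B[1][0] = 4 + 4 = 8, A[0][2] + B[2][0] = 9 + 10 = 19) = 8 (attained at k = 1)
  C[0][1] = min over k of (A[0][0] + B[0][1] = 10 + -4 = 6, A[0][1] + B[1][1] = 4 + 7 = 11, A[0][2] + B[2][1] = 9 + 7 = 16) = 6 (attained at k = 0)
  C[0][2] = min over k of (A[0][0] + B[0][2] = 10 + 6 = 16, A[0][1] + B[1][2] = 4 + 5 = 9, A[0][2] + B[2][2] = 9 + 10 = 19) = 9 (attained at k = 1)
  C[1][0] = min over k of (A[1][0] + B[0][0] = -4 + 0 = -4, A[1][1] + B[1][0] = -3 + 4 = 1, A[1][2] + B[2][0] = 10 + 10 = 20) = -4 (attained at k = 0)
  C[1][1] = min over k of (A[1][0] + B[0][1] = -4 + -4 = -8, A[1][1] + B[1][1] = -3 + 7 = 4, A[1][2] + B[2][1] = 10 + 7 = 17) = -8 (attained at k = 0)
  C[1][2] = min over k of (A[1][0] + B[0][2] = -4 + 6 = 2, A[1][1] + B[1][2] = -3 + 5 = 2, A[1][2] + B[2][2] = 10 + 10 = 20) = 2 (attained at k = 0)
  C[2][0] = min over k of (A[2][0] + B[0][0] = 9 + 0 = 9, A[2][1] + B[1][0] = 2 + 4 = 6, A[2][2] + B[2][0] = 2 + 10 = 12) = 6 (attained at k = 1)
  C[2][1] = min over k of (A[2][0] + B[0][1] = 9 + -4 = 5, A[2][1] + B[1][1] = 2 + 7 = 9, A[2][2] + B[2][1] = 2 + 7 = 9) = 5 (attained at k = 0)
  C[2][2] = min over k of (A[2][0] + B[0][2] = 9 + 6 = 15, A[2][1] + B[1][2] = 2 + 5 = 7, A[2][2] + B[2][2] = 2 + 10 = 12) = 7 (attained at k = 1)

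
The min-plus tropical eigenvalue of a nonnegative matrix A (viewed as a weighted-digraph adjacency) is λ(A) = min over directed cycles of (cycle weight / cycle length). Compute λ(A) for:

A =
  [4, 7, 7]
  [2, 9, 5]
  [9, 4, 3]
λ(A) = 3

Enumerate directed cycles and compute their means (weight / length). Sample:
  cycle 0 → 0: weight = 4, length = 1, mean = 4/1 ≈ 4.000
  cycle 1 → 1: weight = 9, length = 1, mean = 9/1 ≈ 9.000
  cycle 2 → 2: weight = 3, length = 1, mean = 3/1 ≈ 3.000
  cycle 0 → 1 → 0: weight = 9, length = 2, mean = 9/2 ≈ 4.500
  cycle 0 → 2 → 0: weight = 16, length = 2, mean = 16/2 ≈ 8.000
  cycle 1 → 0 → 1: weight = 9, length = 2, mean = 9/2 ≈ 4.500
Minimum mean = 3.000, attained e.g. along the cycle 2 → 2 with weight 3 and length 1. So λ(A) = 3/1 = 3.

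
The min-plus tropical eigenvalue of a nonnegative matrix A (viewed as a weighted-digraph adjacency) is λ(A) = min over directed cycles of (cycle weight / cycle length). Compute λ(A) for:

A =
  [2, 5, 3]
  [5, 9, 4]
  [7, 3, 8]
λ(A) = 2

Enumerate directed cycles and compute their means (weight / length). Sample:
  cycle 0 → 0: weight = 2, length = 1, mean = 2/1 ≈ 2.000
  cycle 1 → 1: weight = 9, length = 1, mean = 9/1 ≈ 9.000
  cycle 2 → 2: weight = 8, length = 1, mean = 8/1 ≈ 8.000
  cycle 0 → 1 → 0: weight = 10, length = 2, mean = 10/2 ≈ 5.000
  cycle 0 → 2 → 0: weight = 10, length = 2, mean = 10/2 ≈ 5.000
  cycle 1 → 0 → 1: weight = 10, length = 2, mean = 10/2 ≈ 5.000
Minimum mean = 2.000, attained e.g. along the cycle 0 → 0 with weight 2 and length 1. So λ(A) = 2/1 = 2.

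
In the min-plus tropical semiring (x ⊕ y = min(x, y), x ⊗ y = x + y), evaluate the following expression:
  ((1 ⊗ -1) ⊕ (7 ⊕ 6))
((1 ⊗ -1) ⊕ (7 ⊕ 6)) = 0

Expand innermost to outermost. Recall ⊕ takes the minimum of its arguments and ⊗ takes their sum. Working out the expression ((1 ⊗ -1) ⊕ (7 ⊕ 6)) gives 0.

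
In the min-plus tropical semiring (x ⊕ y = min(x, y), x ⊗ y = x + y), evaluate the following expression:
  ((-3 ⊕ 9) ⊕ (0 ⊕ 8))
((-3 ⊕ 9) ⊕ (0 ⊕ 8)) = -3

Expand innermost to outermost. Recall ⊕ takes the minimum of its arguments and ⊗ takes their sum. Working out the expression ((-3 ⊕ 9) ⊕ (0 ⊕ 8)) gives -3.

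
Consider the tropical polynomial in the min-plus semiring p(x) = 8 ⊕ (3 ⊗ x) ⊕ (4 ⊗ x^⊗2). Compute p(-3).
p(-3) = -2

A tropical monomial a ⊗ x^⊗i evaluates to a + i · x. Evaluating each term at x = -3:
  Term 0 contributes 8 + 0 · -3 = 8
  Term 1 contributes 3 + 1 · -3 = 0
  Term 2 contributes 4 + 2 · -3 = -2
p(-3) = ⊕ of these = min[8, 0, -2] = -2.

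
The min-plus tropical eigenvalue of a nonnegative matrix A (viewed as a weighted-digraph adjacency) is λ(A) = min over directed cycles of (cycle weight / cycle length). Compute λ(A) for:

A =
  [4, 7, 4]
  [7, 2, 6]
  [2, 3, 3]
λ(A) = 2

Enumerate directed cycles and compute their means (weight / length). Sample:
  cycle 0 → 0: weight = 4, length = 1, mean = 4/1 ≈ 4.000
  cycle 1 → 1: weight = 2, length = 1, mean = 2/1 ≈ 2.000
  cycle 2 → 2: weight = 3, length = 1, mean = 3/1 ≈ 3.000
  cycle 0 → 1 → 0: weight = 14, length = 2, mean = 14/2 ≈ 7.000
  cycle 0 → 2 → 0: weight = 6, length = 2, mean = 6/2 ≈ 3.000
  cycle 1 → 0 → 1: weight = 14, length = 2, mean = 14/2 ≈ 7.000
Minimum mean = 2.000, attained e.g. along the cycle 1 → 1 with weight 2 and length 1. So λ(A) = 2/1 = 2.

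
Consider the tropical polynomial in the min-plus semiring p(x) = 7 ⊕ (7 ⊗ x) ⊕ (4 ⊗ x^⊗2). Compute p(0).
p(0) = 4

A tropical monomial a ⊗ x^⊗i evaluates to a + i · x. Evaluating each term at x = 0:
  Term 0 contributes 7 + 0 · 0 = 7
  Term 1 contributes 7 + 1 · 0 = 7
  Term 2 contributes 4 + 2 · 0 = 4
p(0) = ⊕ of these = min[7, 7, 4] = 4.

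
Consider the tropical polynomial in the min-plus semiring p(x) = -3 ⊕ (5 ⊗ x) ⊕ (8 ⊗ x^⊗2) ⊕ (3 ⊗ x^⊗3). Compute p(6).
p(6) = -3

A tropical monomial a ⊗ x^⊗i evaluates to a + i · x. Evaluating each term at x = 6:
  Term 0 contributes -3 + 0 · 6 = -3
  Term 1 contributes 5 + 1 · 6 = 11
  Term 2 contributes 8 + 2 · 6 = 20
  Term 3 contributes 3 + 3 · 6 = 21
p(6) = ⊕ of these = min[-3, 11, 20, 21] = -3.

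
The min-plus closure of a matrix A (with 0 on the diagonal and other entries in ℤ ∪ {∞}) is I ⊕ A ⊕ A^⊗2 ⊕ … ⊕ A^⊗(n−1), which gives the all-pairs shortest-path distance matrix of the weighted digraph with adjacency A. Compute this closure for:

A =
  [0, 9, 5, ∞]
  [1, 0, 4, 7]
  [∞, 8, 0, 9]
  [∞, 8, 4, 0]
Closure =
  [0, 9, 5, 14]
  [1, 0, 4, 7]
  [9, 8, 0, 9]
  [9, 8, 4, 0]

This is the Floyd-Warshall all-pairs shortest-path computation. For each intermediate vertex k = 0, 1, …, 3, update dist[i][j] ← min(dist[i][j], dist[i][k] + dist[k][j]). The final matrix gives, for each (i, j), the minimum total weight of any directed path from i to j (possibly empty when i = j).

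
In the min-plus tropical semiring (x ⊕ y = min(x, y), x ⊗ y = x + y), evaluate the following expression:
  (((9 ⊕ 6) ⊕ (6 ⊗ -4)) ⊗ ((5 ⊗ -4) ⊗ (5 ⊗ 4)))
(((9 ⊕ 6) ⊕ (6 ⊗ -4)) ⊗ ((5 ⊗ -4) ⊗ (5 ⊗ 4))) = 12

Expand innermost to outermost. Recall ⊕ takes the minimum of its arguments and ⊗ takes their sum. Working out the expression (((9 ⊕ 6) ⊕ (6 ⊗ -4)) ⊗ ((5 ⊗ -4) ⊗ (5 ⊗ 4))) gives 12.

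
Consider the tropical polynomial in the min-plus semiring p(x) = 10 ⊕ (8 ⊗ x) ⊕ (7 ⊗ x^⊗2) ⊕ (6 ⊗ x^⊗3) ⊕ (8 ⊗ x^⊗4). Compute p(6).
p(6) = 10

A tropical monomial a ⊗ x^⊗i evaluates to a + i · x. Evaluating each term at x = 6:
  Term 0 contributes 10 + 0 · 6 = 10
  Term 1 contributes 8 + 1 · 6 = 14
  Term 2 contributes 7 + 2 · 6 = 19
  Term 3 contributes 6 + 3 · 6 = 24
  Term 4 contributes 8 + 4 · 6 = 32
p(6) = ⊕ of these = min[10, 14, 19, 24, 32] = 10.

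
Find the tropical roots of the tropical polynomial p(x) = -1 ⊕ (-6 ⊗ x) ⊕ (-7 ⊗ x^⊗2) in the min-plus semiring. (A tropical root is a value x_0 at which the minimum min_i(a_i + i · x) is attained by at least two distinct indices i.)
Roots: {1, 5}

Each tropical root is a break point of the lower envelope of the lines y = a_i + i · x (there are 3 lines, with slopes 0, 1, ..., 2). Only the lines that attain the minimum somewhere contribute to roots; other lines are dominated. Here the surviving (envelope) indices are i = 2, i = 1, i = 0.
Intersections between consecutive envelope lines give the roots: for adjacent envelope indices i < j the intersection is x = (a_i − a_j) / (j − i). Reading off the sorted break points: {1, 5}.
Verification: at each break x_0, at least two indices attain the minimum of min_i(a_i + i · x_0).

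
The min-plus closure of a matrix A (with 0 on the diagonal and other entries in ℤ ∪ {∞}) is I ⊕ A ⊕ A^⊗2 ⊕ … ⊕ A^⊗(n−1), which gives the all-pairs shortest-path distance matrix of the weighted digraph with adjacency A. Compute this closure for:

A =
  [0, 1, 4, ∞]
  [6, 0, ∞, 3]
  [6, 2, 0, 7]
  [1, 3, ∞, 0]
Closure =
  [0, 1, 4, 4]
  [4, 0, 8, 3]
  [6, 2, 0, 5]
  [1, 2, 5, 0]

This is the Floyd-Warshall all-pairs shortest-path computation. For each intermediate vertex k = 0, 1, …, 3, update dist[i][j] ← min(dist[i][j], dist[i][k] + dist[k][j]). The final matrix gives, for each (i, j), the minimum total weight of any directed path from i to j (possibly empty when i = j).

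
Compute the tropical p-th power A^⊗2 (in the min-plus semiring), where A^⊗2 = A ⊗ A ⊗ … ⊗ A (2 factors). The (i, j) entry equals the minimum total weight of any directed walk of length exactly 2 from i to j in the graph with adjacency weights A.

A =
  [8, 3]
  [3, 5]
A^⊗2 =
  [6, 8]
  [8, 6]

Each entry (A^⊗2)_ij equals the minimum over all length-2 walks i = v_0 → v_1 → … → v_2 = j of Σ_t A[v_t][v_{t+1}]. For example, for (i, j) = (0, 1) we minimise over 2 possible intermediate vertex sequences; the minimum is 8, attained along the walk 0 → 1 → 1.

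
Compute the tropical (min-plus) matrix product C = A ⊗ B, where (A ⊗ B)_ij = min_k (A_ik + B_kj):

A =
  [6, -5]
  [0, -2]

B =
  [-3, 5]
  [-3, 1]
A ⊗ B =
  [-8, -4]
  [-5, -1]

Apply the min-plus product entry-by-entry:
  C[0][0] = min over k of (A[0][0] + B[0][0] = 6 + -3 = 3, A[0][1] + B[1][0] = -5 + -3 = -8) = -8 (attained at k = 1)
  C[0][1] = min over k of (A[0][0] + B[0][1] = 6 + 5 = 11, A[0][1] + B[1][1] = -5 + 1 = -4) = -4 (attained at k = 1)
  C[1][0] = min over k of (A[1][0] + B[0][0] = 0 + -3 = -3, A[1][1] + B[1][0] = -2 + -3 = -5) = -5 (attained at k = 1)
  C[1][1] = min over k of (A[1][0] + B[0][1] = 0 + 5 = 5, A[1][1] + B[1][1] = -2 + 1 = -1) = -1 (attained at k = 1)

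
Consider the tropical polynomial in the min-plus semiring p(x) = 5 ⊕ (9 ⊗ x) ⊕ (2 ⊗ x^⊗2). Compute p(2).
p(2) = 5

A tropical monomial a ⊗ x^⊗i evaluates to a + i · x. Evaluating each term at x = 2:
  Term 0 contributes 5 + 0 · 2 = 5
  Term 1 contributes 9 + 1 · 2 = 11
  Term 2 contributes 2 + 2 · 2 = 6
p(2) = ⊕ of these = min[5, 11, 6] = 5.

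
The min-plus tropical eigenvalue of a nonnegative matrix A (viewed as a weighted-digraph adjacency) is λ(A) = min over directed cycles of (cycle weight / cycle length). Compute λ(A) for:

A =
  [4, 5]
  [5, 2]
λ(A) = 2

Enumerate directed cycles and compute their means (weight / length). Sample:
  cycle 0 → 0: weight = 4, length = 1, mean = 4/1 ≈ 4.000
  cycle 1 → 1: weight = 2, length = 1, mean = 2/1 ≈ 2.000
  cycle 0 → 1 → 0: weight = 10, length = 2, mean = 10/2 ≈ 5.000
  cycle 1 → 0 → 1: weight = 10, length = 2, mean = 10/2 ≈ 5.000
Minimum mean = 2.000, attained e.g. along the cycle 1 → 1 with weight 2 and length 1. So λ(A) = 2/1 = 2.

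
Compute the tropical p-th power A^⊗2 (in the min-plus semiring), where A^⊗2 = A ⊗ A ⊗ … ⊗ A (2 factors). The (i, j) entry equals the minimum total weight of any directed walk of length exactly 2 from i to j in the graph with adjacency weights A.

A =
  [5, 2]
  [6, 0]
A^⊗2 =
  [8, 2]
  [6, 0]

Each entry (A^⊗2)_ij equals the minimum over all length-2 walks i = v_0 → v_1 → … → v_2 = j of Σ_t A[v_t][v_{t+1}]. For example, for (i, j) = (0, 1) we minimise over 2 possible intermediate vertex sequences; the minimum is 2, attained along the walk 0 → 1 → 1.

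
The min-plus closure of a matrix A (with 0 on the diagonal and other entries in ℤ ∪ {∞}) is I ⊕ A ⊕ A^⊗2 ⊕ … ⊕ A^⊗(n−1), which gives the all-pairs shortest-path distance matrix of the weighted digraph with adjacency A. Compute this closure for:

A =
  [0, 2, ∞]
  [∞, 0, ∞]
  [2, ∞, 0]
Closure =
  [0, 2, ∞]
  [∞, 0, ∞]
  [2, 4, 0]

This is the Floyd-Warshall all-pairs shortest-path computation. For each intermediate vertex k = 0, 1, …, 2, update dist[i][j] ← min(dist[i][j], dist[i][k] + dist[k][j]). The final matrix gives, for each (i, j), the minimum total weight of any directed path from i to j (possibly empty when i = j).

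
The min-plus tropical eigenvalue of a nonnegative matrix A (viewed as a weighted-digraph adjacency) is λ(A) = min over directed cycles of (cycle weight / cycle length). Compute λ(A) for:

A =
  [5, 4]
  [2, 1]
λ(A) = 1

Enumerate directed cycles and compute their means (weight / length). Sample:
  cycle 0 → 0: weight = 5, length = 1, mean = 5/1 ≈ 5.000
  cycle 1 → 1: weight = 1, length = 1, mean = 1/1 ≈ 1.000
  cycle 0 → 1 → 0: weight = 6, length = 2, mean = 6/2 ≈ 3.000
  cycle 1 → 0 → 1: weight = 6, length = 2, mean = 6/2 ≈ 3.000
Minimum mean = 1.000, attained e.g. along the cycle 1 → 1 with weight 1 and length 1. So λ(A) = 1/1 = 1.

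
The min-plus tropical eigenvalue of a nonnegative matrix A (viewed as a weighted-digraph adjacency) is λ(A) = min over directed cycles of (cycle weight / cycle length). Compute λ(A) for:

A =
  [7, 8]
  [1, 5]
λ(A) = 9/2

Enumerate directed cycles and compute their means (weight / length). Sample:
  cycle 0 → 0: weight = 7, length = 1, mean = 7/1 ≈ 7.000
  cycle 1 → 1: weight = 5, length = 1, mean = 5/1 ≈ 5.000
  cycle 0 → 1 → 0: weight = 9, length = 2, mean = 9/2 ≈ 4.500
  cycle 1 → 0 → 1: weight = 9, length = 2, mean = 9/2 ≈ 4.500
Minimum mean = 4.500, attained e.g. along the cycle 0 → 1 → 0 with weight 9 and length 2. So λ(A) = 9/2 = 9/2.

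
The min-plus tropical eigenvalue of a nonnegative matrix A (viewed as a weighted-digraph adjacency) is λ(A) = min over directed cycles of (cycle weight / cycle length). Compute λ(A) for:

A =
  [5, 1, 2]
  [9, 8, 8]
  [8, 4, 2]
λ(A) = 2

Enumerate directed cycles and compute their means (weight / length). Sample:
  cycle 0 → 0: weight = 5, length = 1, mean = 5/1 ≈ 5.000
  cycle 1 → 1: weight = 8, length = 1, mean = 8/1 ≈ 8.000
  cycle 2 → 2: weight = 2, length = 1, mean = 2/1 ≈ 2.000
  cycle 0 → 1 → 0: weight = 10, length = 2, mean = 10/2 ≈ 5.000
  cycle 0 → 2 → 0: weight = 10, length = 2, mean = 10/2 ≈ 5.000
  cycle 1 → 0 → 1: weight = 10, length = 2, mean = 10/2 ≈ 5.000
Minimum mean = 2.000, attained e.g. along the cycle 2 → 2 with weight 2 and length 1. So λ(A) = 2/1 = 2.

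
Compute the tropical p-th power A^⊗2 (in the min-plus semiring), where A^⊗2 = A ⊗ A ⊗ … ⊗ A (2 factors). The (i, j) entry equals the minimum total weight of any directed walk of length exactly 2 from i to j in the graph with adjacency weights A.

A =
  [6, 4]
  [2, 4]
A^⊗2 =
  [6, 8]
  [6, 6]

Each entry (A^⊗2)_ij equals the minimum over all length-2 walks i = v_0 → v_1 → … → v_2 = j of Σ_t A[v_t][v_{t+1}]. For example, for (i, j) = (0, 1) we minimise over 2 possible intermediate vertex sequences; the minimum is 8, attained along the walk 0 → 1 → 1.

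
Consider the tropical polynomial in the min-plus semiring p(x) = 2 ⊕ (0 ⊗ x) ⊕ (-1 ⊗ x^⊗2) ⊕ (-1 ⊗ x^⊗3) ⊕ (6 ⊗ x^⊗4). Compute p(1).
p(1) = 1

A tropical monomial a ⊗ x^⊗i evaluates to a + i · x. Evaluating each term at x = 1:
  Term 0 contributes 2 + 0 · 1 = 2
  Term 1 contributes 0 + 1 · 1 = 1
  Term 2 contributes -1 + 2 · 1 = 1
  Term 3 contributes -1 + 3 · 1 = 2
  Term 4 contributes 6 + 4 · 1 = 10
p(1) = ⊕ of these = min[2, 1, 1, 2, 10] = 1.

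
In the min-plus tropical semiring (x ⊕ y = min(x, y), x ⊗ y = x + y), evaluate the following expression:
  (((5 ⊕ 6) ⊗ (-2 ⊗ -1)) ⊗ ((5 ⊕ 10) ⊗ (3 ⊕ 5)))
(((5 ⊕ 6) ⊗ (-2 ⊗ -1)) ⊗ ((5 ⊕ 10) ⊗ (3 ⊕ 5))) = 10

Expand innermost to outermost. Recall ⊕ takes the minimum of its arguments and ⊗ takes their sum. Working out the expression (((5 ⊕ 6) ⊗ (-2 ⊗ -1)) ⊗ ((5 ⊕ 10) ⊗ (3 ⊕ 5))) gives 10.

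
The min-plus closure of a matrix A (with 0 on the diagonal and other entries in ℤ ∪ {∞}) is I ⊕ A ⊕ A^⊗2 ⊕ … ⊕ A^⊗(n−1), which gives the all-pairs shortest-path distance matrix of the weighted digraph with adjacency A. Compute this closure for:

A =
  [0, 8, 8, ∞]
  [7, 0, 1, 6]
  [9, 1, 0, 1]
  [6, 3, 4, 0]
Closure =
  [0, 8, 8, 9]
  [7, 0, 1, 2]
  [7, 1, 0, 1]
  [6, 3, 4, 0]

This is the Floyd-Warshall all-pairs shortest-path computation. For each intermediate vertex k = 0, 1, …, 3, update dist[i][j] ← min(dist[i][j], dist[i][k] + dist[k][j]). The final matrix gives, for each (i, j), the minimum total weight of any directed path from i to j (possibly empty when i = j).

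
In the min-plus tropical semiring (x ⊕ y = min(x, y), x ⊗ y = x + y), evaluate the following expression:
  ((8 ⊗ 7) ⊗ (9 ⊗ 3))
((8 ⊗ 7) ⊗ (9 ⊗ 3)) = 27

Expand innermost to outermost. Recall ⊕ takes the minimum of its arguments and ⊗ takes their sum. Working out the expression ((8 ⊗ 7) ⊗ (9 ⊗ 3)) gives 27.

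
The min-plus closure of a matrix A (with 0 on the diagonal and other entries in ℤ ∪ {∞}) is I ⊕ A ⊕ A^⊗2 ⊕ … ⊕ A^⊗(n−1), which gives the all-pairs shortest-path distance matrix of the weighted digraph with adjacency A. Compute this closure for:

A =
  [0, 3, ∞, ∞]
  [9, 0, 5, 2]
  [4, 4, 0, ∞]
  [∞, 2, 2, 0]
Closure =
  [0, 3, 7, 5]
  [8, 0, 4, 2]
  [4, 4, 0, 6]
  [6, 2, 2, 0]

This is the Floyd-Warshall all-pairs shortest-path computation. For each intermediate vertex k = 0, 1, …, 3, update dist[i][j] ← min(dist[i][j], dist[i][k] + dist[k][j]). The final matrix gives, for each (i, j), the minimum total weight of any directed path from i to j (possibly empty when i = j).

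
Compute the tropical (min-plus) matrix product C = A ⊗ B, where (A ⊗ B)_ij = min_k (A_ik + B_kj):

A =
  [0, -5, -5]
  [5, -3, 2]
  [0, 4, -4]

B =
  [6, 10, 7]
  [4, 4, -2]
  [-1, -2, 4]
A ⊗ B =
  [-6, -7, -7]
  [1, 0, -5]
  [-5, -6, 0]

Apply the min-plus product entry-by-entry:
  C[0][0] = min over k of (A[0][0] + B[0][0] = 0 + 6 = 6, A[0][1] + B[1][0] = -5 + 4 = -1, A[0][2] + B[2][0] = -5 + -1 = -6) = -6 (attained at k = 2)
  C[0][1] = min over k of (A[0][0] + B[0][1] = 0 + 10 = 10, A[0][1] + B[1][1] = -5 + 4 = -1, A[0][2] + B[2][1] = -5 + -2 = -7) = -7 (attained at k = 2)
  C[0][2] = min over k of (A[0][0] + B[0][2] = 0 + 7 = 7, A[0][1] + B[1][2] = -5 + -2 = -7, A[0][2] + B[2][2] = -5 + 4 = -1) = -7 (attained at k = 1)
  C[1][0] = min over k of (A[1][0] + B[0][0] = 5 + 6 = 11, A[1][1] + B[1][0] = -3 + 4 = 1, A[1][2] + B[2][0] = 2 + -1 = 1) = 1 (attained at k = 1)
  C[1][1] = min over k of (A[1][0] + B[0][1] = 5 + 10 = 15, A[1][1] + B[1][1] = -3 + 4 = 1, A[1][2] + B[2][1] = 2 + -2 = 0) = 0 (attained at k = 2)
  C[1][2] = min over k of (A[1][0] + B[0][2] = 5 + 7 = 12, A[1][1] + B[1][2] = -3 + -2 = -5, A[1][2] + B[2][2] = 2 + 4 = 6) = -5 (attained at k = 1)
  C[2][0] = min over k of (A[2][0] + B[0][0] = 0 + 6 = 6, A[2][1] + B[1][0] = 4 + 4 = 8, A[2][2] + B[2][0] = -4 + -1 = -5) = -5 (attained at k = 2)
  C[2][1] = min over k of (A[2][0] + B[0][1] = 0 + 10 = 10, A[2][1] + B[1][1] = 4 + 4 = 8, A[2][2] + B[2][1] = -4 + -2 = -6) = -6 (attained at k = 2)
  C[2][2] = min over k of (A[2][0] + B[0][2] = 0 + 7 = 7, A[2][1] + B[1][2] = 4 + -2 = 2, A[2][2] + B[2][2] = -4 + 4 = 0) = 0 (attained at k = 2)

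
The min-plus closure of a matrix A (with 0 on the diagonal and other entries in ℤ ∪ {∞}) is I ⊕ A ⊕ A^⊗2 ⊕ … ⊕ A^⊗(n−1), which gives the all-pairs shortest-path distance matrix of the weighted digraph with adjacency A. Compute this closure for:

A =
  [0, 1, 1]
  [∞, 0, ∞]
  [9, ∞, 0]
Closure =
  [0, 1, 1]
  [∞, 0, ∞]
  [9, 10, 0]

This is the Floyd-Warshall all-pairs shortest-path computation. For each intermediate vertex k = 0, 1, …, 2, update dist[i][j] ← min(dist[i][j], dist[i][k] + dist[k][j]). The final matrix gives, for each (i, j), the minimum total weight of any directed path from i to j (possibly empty when i = j).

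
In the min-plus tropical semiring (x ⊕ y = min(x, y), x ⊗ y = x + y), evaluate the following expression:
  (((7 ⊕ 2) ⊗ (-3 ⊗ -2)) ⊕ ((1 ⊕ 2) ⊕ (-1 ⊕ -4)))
(((7 ⊕ 2) ⊗ (-3 ⊗ -2)) ⊕ ((1 ⊕ 2) ⊕ (-1 ⊕ -4))) = -4

Expand innermost to outermost. Recall ⊕ takes the minimum of its arguments and ⊗ takes their sum. Working out the expression (((7 ⊕ 2) ⊗ (-3 ⊗ -2)) ⊕ ((1 ⊕ 2) ⊕ (-1 ⊕ -4))) gives -4.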